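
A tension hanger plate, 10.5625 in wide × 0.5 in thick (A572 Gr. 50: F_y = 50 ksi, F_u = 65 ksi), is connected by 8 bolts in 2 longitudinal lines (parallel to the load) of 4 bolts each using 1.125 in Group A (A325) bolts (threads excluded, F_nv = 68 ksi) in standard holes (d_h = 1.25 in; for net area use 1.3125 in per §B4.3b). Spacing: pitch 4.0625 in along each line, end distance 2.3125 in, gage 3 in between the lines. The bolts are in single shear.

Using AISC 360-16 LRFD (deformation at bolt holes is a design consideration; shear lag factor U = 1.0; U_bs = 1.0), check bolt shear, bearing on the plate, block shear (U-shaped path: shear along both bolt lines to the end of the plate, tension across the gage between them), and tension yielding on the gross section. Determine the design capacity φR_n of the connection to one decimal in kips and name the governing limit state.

Bolt shear: A_b = π(1.125)²/4 = 0.99402 in². φR_n = 0.75 × 68 × 0.99402 × 8 × 1 = 405.6 kips.
Bearing (0.5 in plate, F_u = 65 ksi): end bolts L_c = 2.3125 − 1.25/2 = 1.6875, R_n = min(1.2×1.6875×0.5×65, 2.4×1.125×0.5×65) = 65.813 kips/bolt; interior L_c = 4.0625 − 1.25 = 2.8125, R_n = 87.75 kips/bolt. φR_n = 0.75 × (2×65.813 + 6×87.75) = 493.6 kips.
Block shear: shear path 2×[2.3125+3×4.0625] = 2×14.5 in, A_gv = 14.5, A_nv = 2×(14.5 − 3.5×1.3125)×0.5 = 9.9063 in²; tension across gage: (3 − 1×1.3125)×0.5 = 0.84375 in². R_n = min(0.6×65×9.9063, 0.6×50×14.5) + 1.0×65×0.84375 = min(386.35, 435) + 54.844 = 441.19 kips. φR_n = 0.75 × 441.19 = 330.9 kips.
Tension yield (gross): A_g = 10.5625×0.5 = 5.2813 in². φR_n = 0.90 × 50 × 5.2813 = 237.7 kips.
Governing: min(405.6, 493.6, 330.9, 237.7) = 237.7 kips → gross-section yield.

237.7 kips (gross-section yield governs)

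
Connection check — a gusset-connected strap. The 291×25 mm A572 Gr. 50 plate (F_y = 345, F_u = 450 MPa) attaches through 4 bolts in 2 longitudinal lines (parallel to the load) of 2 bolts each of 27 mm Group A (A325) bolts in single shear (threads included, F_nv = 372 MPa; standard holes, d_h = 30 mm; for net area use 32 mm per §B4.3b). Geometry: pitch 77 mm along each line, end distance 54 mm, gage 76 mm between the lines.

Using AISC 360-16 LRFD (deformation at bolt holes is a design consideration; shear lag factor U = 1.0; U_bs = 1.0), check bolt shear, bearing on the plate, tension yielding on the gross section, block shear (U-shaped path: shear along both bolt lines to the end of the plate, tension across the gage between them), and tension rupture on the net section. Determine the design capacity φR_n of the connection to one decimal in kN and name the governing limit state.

Bolt shear: A_b = π(27)²/4 = 572.56 mm². φR_n = 0.75 × 372 × 572.56 × 4 × 1 = 639.0 kN.
Bearing (25 mm plate, F_u = 450 MPa): end bolts L_c = 54 − 30/2 = 39, R_n = min(1.2×39×25×450, 2.4×27×25×450) = 526.5 kN/bolt; interior L_c = 77 − 30 = 47, R_n = 634.5 kN/bolt. φR_n = 0.75 × (2×526.5 + 2×634.5) = 1741.5 kN.
Tension yield (gross): A_g = 291×25 = 7275 mm². φR_n = 0.90 × 345 × 7275 = 2258.9 kN.
Block shear: shear path 2×[54+1×77] = 2×131 mm, A_gv = 6550, A_nv = 2×(131 − 1.5×32)×25 = 4150 mm²; tension across gage: (76 − 1×32)×25 = 1100 mm². R_n = min(0.6×450×4150, 0.6×345×6550) + 1.0×450×1100 = min(1120.5, 1355.9) + 495 = 1615.5 kN. φR_n = 0.75 × 1615.5 = 1211.6 kN.
Tension rupture (net): A_n = (291 − 2×32)×25 = 5675 mm² (U = 1.0, A_e = A_n). φR_n = 0.75 × 450 × 5675 = 1915.3 kN.
Governing: min(639.0, 1741.5, 2258.9, 1211.6, 1915.3) = 639.0 kN → bolt shear.

639.0 kN (bolt shear governs)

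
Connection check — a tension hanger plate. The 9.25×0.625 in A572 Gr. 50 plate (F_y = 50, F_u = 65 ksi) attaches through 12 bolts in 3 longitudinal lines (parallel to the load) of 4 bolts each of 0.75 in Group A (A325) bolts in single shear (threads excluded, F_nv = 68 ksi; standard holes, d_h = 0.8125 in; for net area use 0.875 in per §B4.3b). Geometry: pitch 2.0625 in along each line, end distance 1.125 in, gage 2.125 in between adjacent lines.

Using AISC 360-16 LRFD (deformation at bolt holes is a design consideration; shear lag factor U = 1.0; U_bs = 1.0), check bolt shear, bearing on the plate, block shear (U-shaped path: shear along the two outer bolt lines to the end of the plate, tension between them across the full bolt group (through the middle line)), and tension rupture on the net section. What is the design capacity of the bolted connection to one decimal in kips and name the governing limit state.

201.9 kips (net-section rupture governs)

Bolt shear: A_b = π(0.75)²/4 = 0.44179 in². φR_n = 0.75 × 68 × 0.44179 × 12 × 1 = 270.4 kips.
Bearing (0.625 in plate, F_u = 65 ksi): end bolts L_c = 1.125 − 0.8125/2 = 0.71875, R_n = min(1.2×0.71875×0.625×65, 2.4×0.75×0.625×65) = 35.039 kips/bolt; interior L_c = 2.0625 − 0.8125 = 1.25, R_n = 60.938 kips/bolt. φR_n = 0.75 × (3×35.039 + 9×60.938) = 490.2 kips.
Block shear: shear path 2×[1.125+3×2.0625] = 2×7.3125 in, A_gv = 9.1406, A_nv = 2×(7.3125 − 3.5×0.875)×0.625 = 5.3125 in²; tension across gage: (4.25 − 2×0.875)×0.625 = 1.5625 in². R_n = min(0.6×65×5.3125, 0.6×50×9.1406) + 1.0×65×1.5625 = min(207.19, 274.22) + 101.56 = 308.75 kips. φR_n = 0.75 × 308.75 = 231.6 kips.
Tension rupture (net): A_n = (9.25 − 3×0.875)×0.625 = 4.1406 in² (U = 1.0, A_e = A_n). φR_n = 0.75 × 65 × 4.1406 = 201.9 kips.
Governing: min(270.4, 490.2, 231.6, 201.9) = 201.9 kips → net-section rupture.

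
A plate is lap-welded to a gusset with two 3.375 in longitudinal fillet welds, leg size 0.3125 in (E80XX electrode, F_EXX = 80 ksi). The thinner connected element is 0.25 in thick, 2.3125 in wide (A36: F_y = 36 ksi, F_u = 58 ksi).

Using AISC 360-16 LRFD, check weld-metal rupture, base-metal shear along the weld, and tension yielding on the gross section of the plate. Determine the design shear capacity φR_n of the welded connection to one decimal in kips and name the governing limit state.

18.7 kips (gross-section yield governs)

Weld metal: throat = 0.707×0.3125 = 0.22094 in, L = 2×3.375 = 6.75 in. φR_n = 0.75 × 0.6 × 80 × 0.22094 × 6.75 = 53.7 kips.
Base metal shear (0.25 in plate): yield φR_n = 1.0×0.6×36×0.25×6.75 = 36.5 kips; rupture φR_n = 0.75×0.6×58×0.25×6.75 = 44.0 kips; take 36.5 kips (yield).
Tension yield (gross): A_g = 2.3125×0.25 = 0.57813 in². φR_n = 0.90 × 36 × 0.57813 = 18.7 kips.
Governing: min(53.7, 36.5, 18.7) = 18.7 kips → gross-section yield.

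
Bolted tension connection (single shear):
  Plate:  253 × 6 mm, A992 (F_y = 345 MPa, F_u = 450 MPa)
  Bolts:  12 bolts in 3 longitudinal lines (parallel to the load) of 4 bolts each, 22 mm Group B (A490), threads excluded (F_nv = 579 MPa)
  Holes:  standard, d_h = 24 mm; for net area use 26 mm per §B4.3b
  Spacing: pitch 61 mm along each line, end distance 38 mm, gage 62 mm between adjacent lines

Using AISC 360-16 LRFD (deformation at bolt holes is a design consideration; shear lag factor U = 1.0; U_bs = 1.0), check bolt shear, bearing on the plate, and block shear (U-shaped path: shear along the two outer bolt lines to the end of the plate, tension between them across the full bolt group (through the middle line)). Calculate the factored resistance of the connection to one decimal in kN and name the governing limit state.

Bolt shear: A_b = π(22)²/4 = 380.13 mm². φR_n = 0.75 × 579 × 380.13 × 12 × 1 = 1980.9 kN.
Bearing (6 mm plate, F_u = 450 MPa): end bolts L_c = 38 − 24/2 = 26, R_n = min(1.2×26×6×450, 2.4×22×6×450) = 84.24 kN/bolt; interior L_c = 61 − 24 = 37, R_n = 119.88 kN/bolt. φR_n = 0.75 × (3×84.24 + 9×119.88) = 998.7 kN.
Block shear: shear path 2×[38+3×61] = 2×221 mm, A_gv = 2652, A_nv = 2×(221 − 3.5×26)×6 = 1560 mm²; tension across gage: (124 − 2×26)×6 = 432 mm². R_n = min(0.6×450×1560, 0.6×345×2652) + 1.0×450×432 = min(421.2, 548.96) + 194.4 = 615.6 kN. φR_n = 0.75 × 615.6 = 461.7 kN.
Governing: min(1980.9, 998.7, 461.7) = 461.7 kN → block shear.

461.7 kN (block shear governs)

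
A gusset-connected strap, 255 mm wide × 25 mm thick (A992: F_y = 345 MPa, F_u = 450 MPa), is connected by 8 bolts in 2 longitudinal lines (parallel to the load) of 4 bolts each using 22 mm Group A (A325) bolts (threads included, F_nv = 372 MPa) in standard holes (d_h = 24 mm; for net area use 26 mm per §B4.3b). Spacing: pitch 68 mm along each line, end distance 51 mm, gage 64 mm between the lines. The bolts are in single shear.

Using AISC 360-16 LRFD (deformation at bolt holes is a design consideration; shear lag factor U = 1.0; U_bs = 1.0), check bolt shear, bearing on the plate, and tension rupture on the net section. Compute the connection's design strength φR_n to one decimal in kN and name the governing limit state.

848.5 kN (bolt shear governs)

Bolt shear: A_b = π(22)²/4 = 380.13 mm². φR_n = 0.75 × 372 × 380.13 × 8 × 1 = 848.5 kN.
Bearing (25 mm plate, F_u = 450 MPa): end bolts L_c = 51 − 24/2 = 39, R_n = min(1.2×39×25×450, 2.4×22×25×450) = 526.5 kN/bolt; interior L_c = 68 − 24 = 44, R_n = 594 kN/bolt. φR_n = 0.75 × (2×526.5 + 6×594) = 3462.8 kN.
Tension rupture (net): A_n = (255 − 2×26)×25 = 5075 mm² (U = 1.0, A_e = A_n). φR_n = 0.75 × 450 × 5075 = 1712.8 kN.
Governing: min(848.5, 3462.8, 1712.8) = 848.5 kN → bolt shear.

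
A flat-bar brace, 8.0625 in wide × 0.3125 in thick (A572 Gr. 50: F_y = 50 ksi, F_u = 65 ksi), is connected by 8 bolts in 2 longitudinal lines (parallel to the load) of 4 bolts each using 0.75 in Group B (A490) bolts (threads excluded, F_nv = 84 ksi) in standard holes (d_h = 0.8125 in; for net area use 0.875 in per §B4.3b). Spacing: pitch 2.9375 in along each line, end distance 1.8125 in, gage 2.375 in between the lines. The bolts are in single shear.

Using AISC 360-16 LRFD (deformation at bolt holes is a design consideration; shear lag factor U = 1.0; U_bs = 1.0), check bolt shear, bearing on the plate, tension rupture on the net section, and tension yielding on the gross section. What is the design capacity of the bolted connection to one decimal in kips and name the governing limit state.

Bolt shear: A_b = π(0.75)²/4 = 0.44179 in². φR_n = 0.75 × 84 × 0.44179 × 8 × 1 = 222.7 kips.
Bearing (0.3125 in plate, F_u = 65 ksi): end bolts L_c = 1.8125 − 0.8125/2 = 1.40625, R_n = min(1.2×1.40625×0.3125×65, 2.4×0.75×0.3125×65) = 34.277 kips/bolt; interior L_c = 2.9375 − 0.8125 = 2.125, R_n = 36.563 kips/bolt. φR_n = 0.75 × (2×34.277 + 6×36.563) = 215.9 kips.
Tension rupture (net): A_n = (8.0625 − 2×0.875)×0.3125 = 1.9727 in² (U = 1.0, A_e = A_n). φR_n = 0.75 × 65 × 1.9727 = 96.2 kips.
Tension yield (gross): A_g = 8.0625×0.3125 = 2.5195 in². φR_n = 0.90 × 50 × 2.5195 = 113.4 kips.
Governing: min(222.7, 215.9, 96.2, 113.4) = 96.2 kips → net-section rupture.

96.2 kips (net-section rupture governs)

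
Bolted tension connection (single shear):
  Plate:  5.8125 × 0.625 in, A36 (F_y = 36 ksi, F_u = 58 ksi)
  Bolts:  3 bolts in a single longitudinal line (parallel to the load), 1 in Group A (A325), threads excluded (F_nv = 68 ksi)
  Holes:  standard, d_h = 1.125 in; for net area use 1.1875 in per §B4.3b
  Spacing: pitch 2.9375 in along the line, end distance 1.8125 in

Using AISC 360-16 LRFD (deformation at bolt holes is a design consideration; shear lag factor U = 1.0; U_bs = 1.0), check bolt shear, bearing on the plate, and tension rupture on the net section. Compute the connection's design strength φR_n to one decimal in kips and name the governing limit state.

120.2 kips (bolt shear governs)

Bolt shear: A_b = π(1)²/4 = 0.7854 in². φR_n = 0.75 × 68 × 0.7854 × 3 × 1 = 120.2 kips.
Bearing (0.625 in plate, F_u = 58 ksi): end bolts L_c = 1.8125 − 1.125/2 = 1.25, R_n = min(1.2×1.25×0.625×58, 2.4×1×0.625×58) = 54.375 kips/bolt; interior L_c = 2.9375 − 1.125 = 1.8125, R_n = 78.844 kips/bolt. φR_n = 0.75 × (1×54.375 + 2×78.844) = 159.0 kips.
Tension rupture (net): A_n = (5.8125 − 1×1.1875)×0.625 = 2.8906 in² (U = 1.0, A_e = A_n). φR_n = 0.75 × 58 × 2.8906 = 125.7 kips.
Governing: min(120.2, 159.0, 125.7) = 120.2 kips → bolt shear.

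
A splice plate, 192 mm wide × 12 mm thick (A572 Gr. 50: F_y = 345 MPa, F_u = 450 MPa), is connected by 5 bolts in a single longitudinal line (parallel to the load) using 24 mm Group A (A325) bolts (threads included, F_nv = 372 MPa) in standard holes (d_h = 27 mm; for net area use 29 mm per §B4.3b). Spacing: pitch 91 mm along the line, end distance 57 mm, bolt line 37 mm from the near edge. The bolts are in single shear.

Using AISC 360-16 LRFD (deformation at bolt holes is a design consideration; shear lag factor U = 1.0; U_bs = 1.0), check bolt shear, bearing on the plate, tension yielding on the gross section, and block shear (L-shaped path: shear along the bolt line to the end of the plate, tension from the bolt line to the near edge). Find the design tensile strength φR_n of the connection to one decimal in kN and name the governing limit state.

Bolt shear: A_b = π(24)²/4 = 452.39 mm². φR_n = 0.75 × 372 × 452.39 × 5 × 1 = 631.1 kN.
Bearing (12 mm plate, F_u = 450 MPa): end bolts L_c = 57 − 27/2 = 43.5, R_n = min(1.2×43.5×12×450, 2.4×24×12×450) = 281.88 kN/bolt; interior L_c = 91 − 27 = 64, R_n = 311.04 kN/bolt. φR_n = 0.75 × (1×281.88 + 4×311.04) = 1144.5 kN.
Tension yield (gross): A_g = 192×12 = 2304 mm². φR_n = 0.90 × 345 × 2304 = 715.4 kN.
Block shear: shear path 1×[57+4×91] = 1×421 mm, A_gv = 5052, A_nv = 1×(421 − 4.5×29)×12 = 3486 mm²; tension to near edge: (37 − 0.5×29)×12 = 270 mm². R_n = min(0.6×450×3486, 0.6×345×5052) + 1.0×450×270 = min(941.22, 1045.8) + 121.5 = 1062.7 kN. φR_n = 0.75 × 1062.7 = 797.0 kN.
Governing: min(631.1, 1144.5, 715.4, 797.0) = 631.1 kN → bolt shear.

631.1 kN (bolt shear governs)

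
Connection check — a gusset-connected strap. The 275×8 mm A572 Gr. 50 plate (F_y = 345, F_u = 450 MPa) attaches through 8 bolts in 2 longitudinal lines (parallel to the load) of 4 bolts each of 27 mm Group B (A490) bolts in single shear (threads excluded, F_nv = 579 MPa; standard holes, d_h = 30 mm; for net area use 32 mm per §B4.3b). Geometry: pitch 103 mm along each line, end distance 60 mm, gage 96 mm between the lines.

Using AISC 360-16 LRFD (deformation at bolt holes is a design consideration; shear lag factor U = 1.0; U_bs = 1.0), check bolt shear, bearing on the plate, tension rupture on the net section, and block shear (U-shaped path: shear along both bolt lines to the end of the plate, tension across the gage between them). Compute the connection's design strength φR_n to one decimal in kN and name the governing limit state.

Bolt shear: A_b = π(27)²/4 = 572.56 mm². φR_n = 0.75 × 579 × 572.56 × 8 × 1 = 1989.1 kN.
Bearing (8 mm plate, F_u = 450 MPa): end bolts L_c = 60 − 30/2 = 45, R_n = min(1.2×45×8×450, 2.4×27×8×450) = 194.4 kN/bolt; interior L_c = 103 − 30 = 73, R_n = 233.28 kN/bolt. φR_n = 0.75 × (2×194.4 + 6×233.28) = 1341.4 kN.
Tension rupture (net): A_n = (275 − 2×32)×8 = 1688 mm² (U = 1.0, A_e = A_n). φR_n = 0.75 × 450 × 1688 = 569.7 kN.
Block shear: shear path 2×[60+3×103] = 2×369 mm, A_gv = 5904, A_nv = 2×(369 − 3.5×32)×8 = 4112 mm²; tension across gage: (96 − 1×32)×8 = 512 mm². R_n = min(0.6×450×4112, 0.6×345×5904) + 1.0×450×512 = min(1110.2, 1222.1) + 230.4 = 1340.6 kN. φR_n = 0.75 × 1340.6 = 1005.5 kN.
Governing: min(1989.1, 1341.4, 569.7, 1005.5) = 569.7 kN → net-section rupture.

569.7 kN (net-section rupture governs)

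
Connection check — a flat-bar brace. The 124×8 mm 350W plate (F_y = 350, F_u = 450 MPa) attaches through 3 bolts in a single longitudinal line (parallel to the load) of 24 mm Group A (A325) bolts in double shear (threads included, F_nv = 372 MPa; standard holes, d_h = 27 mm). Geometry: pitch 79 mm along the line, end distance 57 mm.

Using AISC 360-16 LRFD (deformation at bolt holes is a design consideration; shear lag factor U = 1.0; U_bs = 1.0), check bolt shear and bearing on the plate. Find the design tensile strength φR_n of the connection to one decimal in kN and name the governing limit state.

452.0 kN (bearing governs)

Bolt shear: A_b = π(24)²/4 = 452.39 mm². φR_n = 0.75 × 372 × 452.39 × 3 × 2 = 757.3 kN.
Bearing (8 mm plate, F_u = 450 MPa): end bolts L_c = 57 − 27/2 = 43.5, R_n = min(1.2×43.5×8×450, 2.4×24×8×450) = 187.92 kN/bolt; interior L_c = 79 − 27 = 52, R_n = 207.36 kN/bolt. φR_n = 0.75 × (1×187.92 + 2×207.36) = 452.0 kN.
Governing: min(757.3, 452.0) = 452.0 kN → bearing.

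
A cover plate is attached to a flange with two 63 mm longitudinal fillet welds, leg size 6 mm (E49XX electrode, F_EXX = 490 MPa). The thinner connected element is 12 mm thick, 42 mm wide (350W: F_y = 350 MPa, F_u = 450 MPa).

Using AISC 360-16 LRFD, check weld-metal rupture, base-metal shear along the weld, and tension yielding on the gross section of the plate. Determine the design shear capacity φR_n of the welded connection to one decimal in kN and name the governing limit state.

117.9 kN (weld metal governs)

Weld metal: throat = 0.707×6 = 4.242 mm, L = 2×63 = 126 mm. φR_n = 0.75 × 0.6 × 490 × 4.242 × 126 = 117.9 kN.
Base metal shear (12 mm plate): yield φR_n = 1.0×0.6×350×12×126 = 317.5 kN; rupture φR_n = 0.75×0.6×450×12×126 = 306.2 kN; take 306.2 kN (rupture).
Tension yield (gross): A_g = 42×12 = 504 mm². φR_n = 0.90 × 350 × 504 = 158.8 kN.
Governing: min(117.9, 306.2, 158.8) = 117.9 kN → weld metal.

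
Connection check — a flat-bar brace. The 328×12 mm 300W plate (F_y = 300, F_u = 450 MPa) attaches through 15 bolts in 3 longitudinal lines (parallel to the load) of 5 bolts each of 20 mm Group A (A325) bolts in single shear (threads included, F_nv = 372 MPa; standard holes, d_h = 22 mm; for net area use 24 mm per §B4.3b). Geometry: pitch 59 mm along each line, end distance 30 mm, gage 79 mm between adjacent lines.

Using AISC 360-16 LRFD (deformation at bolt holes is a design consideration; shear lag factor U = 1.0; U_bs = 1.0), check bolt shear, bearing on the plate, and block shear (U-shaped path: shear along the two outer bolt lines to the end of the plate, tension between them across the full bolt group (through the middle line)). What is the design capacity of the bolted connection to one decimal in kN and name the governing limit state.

Bolt shear: A_b = π(20)²/4 = 314.16 mm². φR_n = 0.75 × 372 × 314.16 × 15 × 1 = 1314.8 kN.
Bearing (12 mm plate, F_u = 450 MPa): end bolts L_c = 30 − 22/2 = 19, R_n = min(1.2×19×12×450, 2.4×20×12×450) = 123.12 kN/bolt; interior L_c = 59 − 22 = 37, R_n = 239.76 kN/bolt. φR_n = 0.75 × (3×123.12 + 12×239.76) = 2434.9 kN.
Block shear: shear path 2×[30+4×59] = 2×266 mm, A_gv = 6384, A_nv = 2×(266 − 4.5×24)×12 = 3792 mm²; tension across gage: (158 − 2×24)×12 = 1320 mm². R_n = min(0.6×450×3792, 0.6×300×6384) + 1.0×450×1320 = min(1023.8, 1149.1) + 594 = 1617.8 kN. φR_n = 0.75 × 1617.8 = 1213.4 kN.
Governing: min(1314.8, 2434.9, 1213.4) = 1213.4 kN → block shear.

1213.4 kN (block shear governs)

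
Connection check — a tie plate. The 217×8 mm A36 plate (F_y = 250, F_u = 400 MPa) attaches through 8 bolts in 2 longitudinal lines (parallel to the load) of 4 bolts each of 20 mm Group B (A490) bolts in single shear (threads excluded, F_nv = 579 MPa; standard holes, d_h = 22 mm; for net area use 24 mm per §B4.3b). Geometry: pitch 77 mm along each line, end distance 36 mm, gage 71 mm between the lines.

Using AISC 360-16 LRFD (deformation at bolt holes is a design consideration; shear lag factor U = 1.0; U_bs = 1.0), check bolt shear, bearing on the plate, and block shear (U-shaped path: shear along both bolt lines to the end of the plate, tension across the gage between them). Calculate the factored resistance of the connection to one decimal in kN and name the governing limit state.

593.4 kN (block shear governs)

Bolt shear: A_b = π(20)²/4 = 314.16 mm². φR_n = 0.75 × 579 × 314.16 × 8 × 1 = 1091.4 kN.
Bearing (8 mm plate, F_u = 400 MPa): end bolts L_c = 36 − 22/2 = 25, R_n = min(1.2×25×8×400, 2.4×20×8×400) = 96 kN/bolt; interior L_c = 77 − 22 = 55, R_n = 153.6 kN/bolt. φR_n = 0.75 × (2×96 + 6×153.6) = 835.2 kN.
Block shear: shear path 2×[36+3×77] = 2×267 mm, A_gv = 4272, A_nv = 2×(267 − 3.5×24)×8 = 2928 mm²; tension across gage: (71 − 1×24)×8 = 376 mm². R_n = min(0.6×400×2928, 0.6×250×4272) + 1.0×400×376 = min(702.72, 640.8) + 150.4 = 791.2 kN. φR_n = 0.75 × 791.2 = 593.4 kN.
Governing: min(1091.4, 835.2, 593.4) = 593.4 kN → block shear.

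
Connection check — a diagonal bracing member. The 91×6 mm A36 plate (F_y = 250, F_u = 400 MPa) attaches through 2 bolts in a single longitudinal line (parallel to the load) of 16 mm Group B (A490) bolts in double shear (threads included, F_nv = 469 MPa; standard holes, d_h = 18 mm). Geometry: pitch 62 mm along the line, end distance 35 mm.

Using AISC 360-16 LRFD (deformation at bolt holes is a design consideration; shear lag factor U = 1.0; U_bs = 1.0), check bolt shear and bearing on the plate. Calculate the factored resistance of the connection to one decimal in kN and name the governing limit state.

Bolt shear: A_b = π(16)²/4 = 201.06 mm². φR_n = 0.75 × 469 × 201.06 × 2 × 2 = 282.9 kN.
Bearing (6 mm plate, F_u = 400 MPa): end bolts L_c = 35 − 18/2 = 26, R_n = min(1.2×26×6×400, 2.4×16×6×400) = 74.88 kN/bolt; interior L_c = 62 − 18 = 44, R_n = 92.16 kN/bolt. φR_n = 0.75 × (1×74.88 + 1×92.16) = 125.3 kN.
Governing: min(282.9, 125.3) = 125.3 kN → bearing.

125.3 kN (bearing governs)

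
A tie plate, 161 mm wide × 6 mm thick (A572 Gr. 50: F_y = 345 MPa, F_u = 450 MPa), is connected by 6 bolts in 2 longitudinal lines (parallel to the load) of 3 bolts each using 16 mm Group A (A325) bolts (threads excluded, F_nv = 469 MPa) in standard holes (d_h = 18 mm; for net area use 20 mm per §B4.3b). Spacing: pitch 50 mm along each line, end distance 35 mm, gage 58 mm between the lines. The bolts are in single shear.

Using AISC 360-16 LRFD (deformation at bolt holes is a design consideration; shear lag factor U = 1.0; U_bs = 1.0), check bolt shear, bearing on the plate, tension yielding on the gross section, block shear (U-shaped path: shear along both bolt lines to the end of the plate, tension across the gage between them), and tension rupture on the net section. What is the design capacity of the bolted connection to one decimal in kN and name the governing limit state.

Bolt shear: A_b = π(16)²/4 = 201.06 mm². φR_n = 0.75 × 469 × 201.06 × 6 × 1 = 424.3 kN.
Bearing (6 mm plate, F_u = 450 MPa): end bolts L_c = 35 − 18/2 = 26, R_n = min(1.2×26×6×450, 2.4×16×6×450) = 84.24 kN/bolt; interior L_c = 50 − 18 = 32, R_n = 103.68 kN/bolt. φR_n = 0.75 × (2×84.24 + 4×103.68) = 437.4 kN.
Tension yield (gross): A_g = 161×6 = 966 mm². φR_n = 0.90 × 345 × 966 = 299.9 kN.
Block shear: shear path 2×[35+2×50] = 2×135 mm, A_gv = 1620, A_nv = 2×(135 − 2.5×20)×6 = 1020 mm²; tension across gage: (58 − 1×20)×6 = 228 mm². R_n = min(0.6×450×1020, 0.6×345×1620) + 1.0×450×228 = min(275.4, 335.34) + 102.6 = 378 kN. φR_n = 0.75 × 378 = 283.5 kN.
Tension rupture (net): A_n = (161 − 2×20)×6 = 726 mm² (U = 1.0, A_e = A_n). φR_n = 0.75 × 450 × 726 = 245.0 kN.
Governing: min(424.3, 437.4, 299.9, 283.5, 245.0) = 245.0 kN → net-section rupture.

245.0 kN (net-section rupture governs)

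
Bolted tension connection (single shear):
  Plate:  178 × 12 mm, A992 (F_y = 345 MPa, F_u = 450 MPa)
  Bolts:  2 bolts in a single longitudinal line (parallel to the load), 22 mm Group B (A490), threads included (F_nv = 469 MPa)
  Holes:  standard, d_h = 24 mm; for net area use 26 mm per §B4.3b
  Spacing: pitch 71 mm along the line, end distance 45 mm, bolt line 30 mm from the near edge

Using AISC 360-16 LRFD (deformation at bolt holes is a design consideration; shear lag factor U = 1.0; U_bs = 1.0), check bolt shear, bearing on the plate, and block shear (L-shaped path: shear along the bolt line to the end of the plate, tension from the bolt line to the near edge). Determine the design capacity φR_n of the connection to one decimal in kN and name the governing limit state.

256.0 kN (block shear governs)

Bolt shear: A_b = π(22)²/4 = 380.13 mm². φR_n = 0.75 × 469 × 380.13 × 2 × 1 = 267.4 kN.
Bearing (12 mm plate, F_u = 450 MPa): end bolts L_c = 45 − 24/2 = 33, R_n = min(1.2×33×12×450, 2.4×22×12×450) = 213.84 kN/bolt; interior L_c = 71 − 24 = 47, R_n = 285.12 kN/bolt. φR_n = 0.75 × (1×213.84 + 1×285.12) = 374.2 kN.
Block shear: shear path 1×[45+1×71] = 1×116 mm, A_gv = 1392, A_nv = 1×(116 − 1.5×26)×12 = 924 mm²; tension to near edge: (30 − 0.5×26)×12 = 204 mm². R_n = min(0.6×450×924, 0.6×345×1392) + 1.0×450×204 = min(249.48, 288.14) + 91.8 = 341.28 kN. φR_n = 0.75 × 341.28 = 256.0 kN.
Governing: min(267.4, 374.2, 256.0) = 256.0 kN → block shear.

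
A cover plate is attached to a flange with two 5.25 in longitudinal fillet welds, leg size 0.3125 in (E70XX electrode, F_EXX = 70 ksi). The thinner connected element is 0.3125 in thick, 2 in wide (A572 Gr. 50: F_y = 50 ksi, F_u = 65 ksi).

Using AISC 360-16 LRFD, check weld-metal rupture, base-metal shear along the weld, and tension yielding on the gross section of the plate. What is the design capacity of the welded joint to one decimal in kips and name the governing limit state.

Weld metal: throat = 0.707×0.3125 = 0.22094 in, L = 2×5.25 = 10.5 in. φR_n = 0.75 × 0.6 × 70 × 0.22094 × 10.5 = 73.1 kips.
Base metal shear (0.3125 in plate): yield φR_n = 1.0×0.6×50×0.3125×10.5 = 98.4 kips; rupture φR_n = 0.75×0.6×65×0.3125×10.5 = 96.0 kips; take 96.0 kips (rupture).
Tension yield (gross): A_g = 2×0.3125 = 0.625 in². φR_n = 0.90 × 50 × 0.625 = 28.1 kips.
Governing: min(73.1, 96.0, 28.1) = 28.1 kips → gross-section yield.

28.1 kips (gross-section yield governs)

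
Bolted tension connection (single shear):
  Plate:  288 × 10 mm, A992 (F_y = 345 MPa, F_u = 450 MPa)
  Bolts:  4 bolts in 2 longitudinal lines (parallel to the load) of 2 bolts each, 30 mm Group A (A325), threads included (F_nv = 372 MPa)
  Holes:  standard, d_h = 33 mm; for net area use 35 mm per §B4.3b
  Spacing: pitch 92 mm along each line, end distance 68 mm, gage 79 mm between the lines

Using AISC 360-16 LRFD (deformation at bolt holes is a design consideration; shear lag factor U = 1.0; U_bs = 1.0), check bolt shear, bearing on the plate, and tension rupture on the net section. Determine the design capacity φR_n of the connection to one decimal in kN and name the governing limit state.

735.8 kN (net-section rupture governs)

Bolt shear: A_b = π(30)²/4 = 706.86 mm². φR_n = 0.75 × 372 × 706.86 × 4 × 1 = 788.9 kN.
Bearing (10 mm plate, F_u = 450 MPa): end bolts L_c = 68 − 33/2 = 51.5, R_n = min(1.2×51.5×10×450, 2.4×30×10×450) = 278.1 kN/bolt; interior L_c = 92 − 33 = 59, R_n = 318.6 kN/bolt. φR_n = 0.75 × (2×278.1 + 2×318.6) = 895.1 kN.
Tension rupture (net): A_n = (288 − 2×35)×10 = 2180 mm² (U = 1.0, A_e = A_n). φR_n = 0.75 × 450 × 2180 = 735.8 kN.
Governing: min(788.9, 895.1, 735.8) = 735.8 kN → net-section rupture.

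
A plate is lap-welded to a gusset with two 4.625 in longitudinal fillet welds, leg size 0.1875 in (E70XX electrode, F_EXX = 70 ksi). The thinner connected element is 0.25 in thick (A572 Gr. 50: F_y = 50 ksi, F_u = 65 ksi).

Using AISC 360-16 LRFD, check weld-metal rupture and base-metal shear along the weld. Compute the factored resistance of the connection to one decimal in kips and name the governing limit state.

38.6 kips (weld metal governs)

Weld metal: throat = 0.707×0.1875 = 0.13256 in, L = 2×4.625 = 9.25 in. φR_n = 0.75 × 0.6 × 70 × 0.13256 × 9.25 = 38.6 kips.
Base metal shear (0.25 in plate): yield φR_n = 1.0×0.6×50×0.25×9.25 = 69.4 kips; rupture φR_n = 0.75×0.6×65×0.25×9.25 = 67.6 kips; take 67.6 kips (rupture).
Governing: min(38.6, 67.6) = 38.6 kips → weld metal.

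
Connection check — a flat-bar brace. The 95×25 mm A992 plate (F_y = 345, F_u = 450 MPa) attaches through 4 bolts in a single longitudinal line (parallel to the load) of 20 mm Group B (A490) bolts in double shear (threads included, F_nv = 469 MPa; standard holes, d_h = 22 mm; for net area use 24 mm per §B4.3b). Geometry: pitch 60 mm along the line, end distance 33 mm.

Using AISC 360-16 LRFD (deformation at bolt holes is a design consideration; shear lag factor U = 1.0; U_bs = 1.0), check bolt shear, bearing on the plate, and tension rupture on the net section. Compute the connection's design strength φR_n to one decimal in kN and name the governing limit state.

599.1 kN (net-section rupture governs)

Bolt shear: A_b = π(20)²/4 = 314.16 mm². φR_n = 0.75 × 469 × 314.16 × 4 × 2 = 884.0 kN.
Bearing (25 mm plate, F_u = 450 MPa): end bolts L_c = 33 − 22/2 = 22, R_n = min(1.2×22×25×450, 2.4×20×25×450) = 297 kN/bolt; interior L_c = 60 − 22 = 38, R_n = 513 kN/bolt. φR_n = 0.75 × (1×297 + 3×513) = 1377.0 kN.
Tension rupture (net): A_n = (95 − 1×24)×25 = 1775 mm² (U = 1.0, A_e = A_n). φR_n = 0.75 × 450 × 1775 = 599.1 kN.
Governing: min(884.0, 1377.0, 599.1) = 599.1 kN → net-section rupture.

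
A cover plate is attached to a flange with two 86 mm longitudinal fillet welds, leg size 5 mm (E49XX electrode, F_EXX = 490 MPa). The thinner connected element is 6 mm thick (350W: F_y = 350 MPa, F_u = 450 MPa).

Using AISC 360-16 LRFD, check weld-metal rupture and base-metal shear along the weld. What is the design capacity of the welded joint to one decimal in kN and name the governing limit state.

Weld metal: throat = 0.707×5 = 3.535 mm, L = 2×86 = 172 mm. φR_n = 0.75 × 0.6 × 490 × 3.535 × 172 = 134.1 kN.
Base metal shear (6 mm plate): yield φR_n = 1.0×0.6×350×6×172 = 216.7 kN; rupture φR_n = 0.75×0.6×450×6×172 = 209.0 kN; take 209.0 kN (rupture).
Governing: min(134.1, 209.0) = 134.1 kN → weld metal.

134.1 kN (weld metal governs)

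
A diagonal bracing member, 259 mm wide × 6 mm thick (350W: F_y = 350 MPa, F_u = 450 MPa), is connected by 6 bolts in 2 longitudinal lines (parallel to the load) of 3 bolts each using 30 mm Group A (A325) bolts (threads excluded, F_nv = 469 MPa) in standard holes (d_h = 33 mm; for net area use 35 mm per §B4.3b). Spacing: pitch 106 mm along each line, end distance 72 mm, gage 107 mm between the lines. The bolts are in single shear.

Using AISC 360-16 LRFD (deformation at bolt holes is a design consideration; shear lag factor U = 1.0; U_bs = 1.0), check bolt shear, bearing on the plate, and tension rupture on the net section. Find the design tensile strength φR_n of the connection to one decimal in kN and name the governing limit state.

382.7 kN (net-section rupture governs)

Bolt shear: A_b = π(30)²/4 = 706.86 mm². φR_n = 0.75 × 469 × 706.86 × 6 × 1 = 1491.8 kN.
Bearing (6 mm plate, F_u = 450 MPa): end bolts L_c = 72 − 33/2 = 55.5, R_n = min(1.2×55.5×6×450, 2.4×30×6×450) = 179.82 kN/bolt; interior L_c = 106 − 33 = 73, R_n = 194.4 kN/bolt. φR_n = 0.75 × (2×179.82 + 4×194.4) = 852.9 kN.
Tension rupture (net): A_n = (259 − 2×35)×6 = 1134 mm² (U = 1.0, A_e = A_n). φR_n = 0.75 × 450 × 1134 = 382.7 kN.
Governing: min(1491.8, 852.9, 382.7) = 382.7 kN → net-section rupture.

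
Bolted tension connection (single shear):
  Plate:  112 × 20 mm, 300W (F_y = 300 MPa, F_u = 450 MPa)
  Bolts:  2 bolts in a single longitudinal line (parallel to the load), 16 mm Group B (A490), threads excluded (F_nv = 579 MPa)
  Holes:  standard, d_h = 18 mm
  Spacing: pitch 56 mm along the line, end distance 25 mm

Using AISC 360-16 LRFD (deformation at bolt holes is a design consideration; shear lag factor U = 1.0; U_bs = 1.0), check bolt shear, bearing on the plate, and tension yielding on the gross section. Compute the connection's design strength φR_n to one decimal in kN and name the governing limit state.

174.6 kN (bolt shear governs)

Bolt shear: A_b = π(16)²/4 = 201.06 mm². φR_n = 0.75 × 579 × 201.06 × 2 × 1 = 174.6 kN.
Bearing (20 mm plate, F_u = 450 MPa): end bolts L_c = 25 − 18/2 = 16, R_n = min(1.2×16×20×450, 2.4×16×20×450) = 172.8 kN/bolt; interior L_c = 56 − 18 = 38, R_n = 345.6 kN/bolt. φR_n = 0.75 × (1×172.8 + 1×345.6) = 388.8 kN.
Tension yield (gross): A_g = 112×20 = 2240 mm². φR_n = 0.90 × 300 × 2240 = 604.8 kN.
Governing: min(174.6, 388.8, 604.8) = 174.6 kN → bolt shear.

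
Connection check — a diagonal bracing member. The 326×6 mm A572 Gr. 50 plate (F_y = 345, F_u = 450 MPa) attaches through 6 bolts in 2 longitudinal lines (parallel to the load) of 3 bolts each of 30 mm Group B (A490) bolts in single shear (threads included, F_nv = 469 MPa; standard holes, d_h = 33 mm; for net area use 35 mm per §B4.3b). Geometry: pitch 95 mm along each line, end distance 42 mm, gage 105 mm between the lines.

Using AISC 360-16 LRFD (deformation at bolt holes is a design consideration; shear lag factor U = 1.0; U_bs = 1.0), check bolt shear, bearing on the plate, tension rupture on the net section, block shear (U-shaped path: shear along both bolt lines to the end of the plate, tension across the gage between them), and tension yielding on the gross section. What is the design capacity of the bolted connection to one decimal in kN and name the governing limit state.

492.9 kN (block shear governs)

Bolt shear: A_b = π(30)²/4 = 706.86 mm². φR_n = 0.75 × 469 × 706.86 × 6 × 1 = 1491.8 kN.
Bearing (6 mm plate, F_u = 450 MPa): end bolts L_c = 42 − 33/2 = 25.5, R_n = min(1.2×25.5×6×450, 2.4×30×6×450) = 82.62 kN/bolt; interior L_c = 95 − 33 = 62, R_n = 194.4 kN/bolt. φR_n = 0.75 × (2×82.62 + 4×194.4) = 707.1 kN.
Tension rupture (net): A_n = (326 − 2×35)×6 = 1536 mm² (U = 1.0, A_e = A_n). φR_n = 0.75 × 450 × 1536 = 518.4 kN.
Block shear: shear path 2×[42+2×95] = 2×232 mm, A_gv = 2784, A_nv = 2×(232 − 2.5×35)×6 = 1734 mm²; tension across gage: (105 − 1×35)×6 = 420 mm². R_n = min(0.6×450×1734, 0.6×345×2784) + 1.0×450×420 = min(468.18, 576.29) + 189 = 657.18 kN. φR_n = 0.75 × 657.18 = 492.9 kN.
Tension yield (gross): A_g = 326×6 = 1956 mm². φR_n = 0.90 × 345 × 1956 = 607.3 kN.
Governing: min(1491.8, 707.1, 518.4, 492.9, 607.3) = 492.9 kN → block shear.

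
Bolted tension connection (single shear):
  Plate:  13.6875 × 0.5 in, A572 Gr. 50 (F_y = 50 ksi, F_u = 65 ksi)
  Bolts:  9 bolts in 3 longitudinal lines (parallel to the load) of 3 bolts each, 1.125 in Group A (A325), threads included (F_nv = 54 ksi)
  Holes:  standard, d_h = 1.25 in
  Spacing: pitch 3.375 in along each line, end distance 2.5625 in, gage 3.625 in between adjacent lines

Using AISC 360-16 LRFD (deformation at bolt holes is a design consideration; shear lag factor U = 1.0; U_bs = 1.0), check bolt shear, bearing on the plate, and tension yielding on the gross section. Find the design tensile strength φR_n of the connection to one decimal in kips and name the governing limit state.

308.0 kips (gross-section yield governs)

Bolt shear: A_b = π(1.125)²/4 = 0.99402 in². φR_n = 0.75 × 54 × 0.99402 × 9 × 1 = 362.3 kips.
Bearing (0.5 in plate, F_u = 65 ksi): end bolts L_c = 2.5625 − 1.25/2 = 1.9375, R_n = min(1.2×1.9375×0.5×65, 2.4×1.125×0.5×65) = 75.563 kips/bolt; interior L_c = 3.375 − 1.25 = 2.125, R_n = 82.875 kips/bolt. φR_n = 0.75 × (3×75.563 + 6×82.875) = 543.0 kips.
Tension yield (gross): A_g = 13.6875×0.5 = 6.8438 in². φR_n = 0.90 × 50 × 6.8438 = 308.0 kips.
Governing: min(362.3, 543.0, 308.0) = 308.0 kips → gross-section yield.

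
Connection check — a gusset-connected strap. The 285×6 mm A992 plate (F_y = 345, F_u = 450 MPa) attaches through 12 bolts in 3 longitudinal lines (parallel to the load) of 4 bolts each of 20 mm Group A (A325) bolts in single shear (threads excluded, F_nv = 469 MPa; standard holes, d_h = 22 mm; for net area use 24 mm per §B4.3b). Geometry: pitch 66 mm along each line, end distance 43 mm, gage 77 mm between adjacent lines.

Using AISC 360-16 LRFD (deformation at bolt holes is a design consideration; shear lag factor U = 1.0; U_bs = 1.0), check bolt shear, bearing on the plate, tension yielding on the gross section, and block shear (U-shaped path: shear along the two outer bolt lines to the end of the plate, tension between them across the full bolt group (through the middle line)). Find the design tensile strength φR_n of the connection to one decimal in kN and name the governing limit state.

Bolt shear: A_b = π(20)²/4 = 314.16 mm². φR_n = 0.75 × 469 × 314.16 × 12 × 1 = 1326.1 kN.
Bearing (6 mm plate, F_u = 450 MPa): end bolts L_c = 43 − 22/2 = 32, R_n = min(1.2×32×6×450, 2.4×20×6×450) = 103.68 kN/bolt; interior L_c = 66 − 22 = 44, R_n = 129.6 kN/bolt. φR_n = 0.75 × (3×103.68 + 9×129.6) = 1108.1 kN.
Tension yield (gross): A_g = 285×6 = 1710 mm². φR_n = 0.90 × 345 × 1710 = 531.0 kN.
Block shear: shear path 2×[43+3×66] = 2×241 mm, A_gv = 2892, A_nv = 2×(241 − 3.5×24)×6 = 1884 mm²; tension across gage: (154 − 2×24)×6 = 636 mm². R_n = min(0.6×450×1884, 0.6×345×2892) + 1.0×450×636 = min(508.68, 598.64) + 286.2 = 794.88 kN. φR_n = 0.75 × 794.88 = 596.2 kN.
Governing: min(1326.1, 1108.1, 531.0, 596.2) = 531.0 kN → gross-section yield.

531.0 kN (gross-section yield governs)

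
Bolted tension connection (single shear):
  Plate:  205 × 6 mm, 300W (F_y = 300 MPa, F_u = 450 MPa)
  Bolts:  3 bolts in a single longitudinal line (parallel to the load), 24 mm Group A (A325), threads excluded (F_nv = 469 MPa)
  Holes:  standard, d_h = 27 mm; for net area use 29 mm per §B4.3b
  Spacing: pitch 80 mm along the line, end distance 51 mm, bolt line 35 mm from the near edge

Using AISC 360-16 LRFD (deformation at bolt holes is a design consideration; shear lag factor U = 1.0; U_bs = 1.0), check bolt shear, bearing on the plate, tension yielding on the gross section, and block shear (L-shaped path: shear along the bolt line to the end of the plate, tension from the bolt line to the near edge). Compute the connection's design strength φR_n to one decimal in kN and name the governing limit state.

209.8 kN (block shear governs)

Bolt shear: A_b = π(24)²/4 = 452.39 mm². φR_n = 0.75 × 469 × 452.39 × 3 × 1 = 477.4 kN.
Bearing (6 mm plate, F_u = 450 MPa): end bolts L_c = 51 − 27/2 = 37.5, R_n = min(1.2×37.5×6×450, 2.4×24×6×450) = 121.5 kN/bolt; interior L_c = 80 − 27 = 53, R_n = 155.52 kN/bolt. φR_n = 0.75 × (1×121.5 + 2×155.52) = 324.4 kN.
Tension yield (gross): A_g = 205×6 = 1230 mm². φR_n = 0.90 × 300 × 1230 = 332.1 kN.
Block shear: shear path 1×[51+2×80] = 1×211 mm, A_gv = 1266, A_nv = 1×(211 − 2.5×29)×6 = 831 mm²; tension to near edge: (35 − 0.5×29)×6 = 123 mm². R_n = min(0.6×450×831, 0.6×300×1266) + 1.0×450×123 = min(224.37, 227.88) + 55.35 = 279.72 kN. φR_n = 0.75 × 279.72 = 209.8 kN.
Governing: min(477.4, 324.4, 332.1, 209.8) = 209.8 kN → block shear.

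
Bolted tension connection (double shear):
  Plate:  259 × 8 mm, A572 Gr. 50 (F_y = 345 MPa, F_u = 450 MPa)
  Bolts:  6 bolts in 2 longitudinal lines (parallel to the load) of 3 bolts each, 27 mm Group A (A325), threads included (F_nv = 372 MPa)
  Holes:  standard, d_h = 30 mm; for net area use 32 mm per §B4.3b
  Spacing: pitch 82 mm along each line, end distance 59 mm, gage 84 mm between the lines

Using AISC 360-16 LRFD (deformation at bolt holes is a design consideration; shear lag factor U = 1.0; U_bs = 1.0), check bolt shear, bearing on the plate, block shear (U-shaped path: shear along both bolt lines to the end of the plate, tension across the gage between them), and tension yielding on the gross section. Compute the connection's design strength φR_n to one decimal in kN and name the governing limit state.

603.7 kN (block shear governs)

Bolt shear: A_b = π(27)²/4 = 572.56 mm². φR_n = 0.75 × 372 × 572.56 × 6 × 2 = 1916.9 kN.
Bearing (8 mm plate, F_u = 450 MPa): end bolts L_c = 59 − 30/2 = 44, R_n = min(1.2×44×8×450, 2.4×27×8×450) = 190.08 kN/bolt; interior L_c = 82 − 30 = 52, R_n = 224.64 kN/bolt. φR_n = 0.75 × (2×190.08 + 4×224.64) = 959.0 kN.
Block shear: shear path 2×[59+2×82] = 2×223 mm, A_gv = 3568, A_nv = 2×(223 − 2.5×32)×8 = 2288 mm²; tension across gage: (84 − 1×32)×8 = 416 mm². R_n = min(0.6×450×2288, 0.6×345×3568) + 1.0×450×416 = min(617.76, 738.58) + 187.2 = 804.96 kN. φR_n = 0.75 × 804.96 = 603.7 kN.
Tension yield (gross): A_g = 259×8 = 2072 mm². φR_n = 0.90 × 345 × 2072 = 643.4 kN.
Governing: min(1916.9, 959.0, 603.7, 643.4) = 603.7 kN → block shear.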